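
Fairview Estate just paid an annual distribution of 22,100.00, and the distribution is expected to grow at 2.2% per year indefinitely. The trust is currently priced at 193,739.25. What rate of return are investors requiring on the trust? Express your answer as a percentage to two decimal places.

13.86%

D₁ = 22,100.00 × 1.022 = 22,586.2000
P = D₁/(r − g) ⇒ r = D₁/P + g = 22,586.2000/193,739.25 + 0.022 = 0.116580 + 0.022 = 0.138580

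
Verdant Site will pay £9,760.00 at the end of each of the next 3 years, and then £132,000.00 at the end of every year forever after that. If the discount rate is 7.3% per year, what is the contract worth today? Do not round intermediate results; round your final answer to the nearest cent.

£1489173.02

PV of 3-year annuity: £9,760.00 × [1 − (1+0.073)^−3] / 0.073 = 25473.58100
Perpetuity value at year 3: £132,000.00 / 0.073 = 1808219.17808
PV of perpetuity: 1808219.17808 / (1+0.073)^3 = 1463699.43499
Total PV = 25473.58100 + 1463699.43499 = 1489173.01599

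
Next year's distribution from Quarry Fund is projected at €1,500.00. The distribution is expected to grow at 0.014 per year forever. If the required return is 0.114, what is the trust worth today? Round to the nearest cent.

Growing perpetuity: P = D₁ / (r − g) = €1,500.0000 / (0.114 − 0.014) = €15,000.00

€15000.00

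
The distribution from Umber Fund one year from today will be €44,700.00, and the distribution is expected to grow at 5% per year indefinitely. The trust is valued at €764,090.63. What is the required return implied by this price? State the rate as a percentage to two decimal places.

10.85%

P = D₁/(r − g) ⇒ r = D₁/P + g = €44,700.0000/€764,090.63 + 0.05 = 0.058501 + 0.05 = 0.108501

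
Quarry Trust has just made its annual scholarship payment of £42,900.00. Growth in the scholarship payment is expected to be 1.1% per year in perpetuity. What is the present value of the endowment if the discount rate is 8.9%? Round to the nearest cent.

£556050.00

D₁ = D₀ × (1 + g) = £42,900.00 × 1.011 = £43,371.9000
Growing perpetuity: P = D₁ / (r − g) = £43,371.9000 / (0.089 − 0.011) = £556,050.00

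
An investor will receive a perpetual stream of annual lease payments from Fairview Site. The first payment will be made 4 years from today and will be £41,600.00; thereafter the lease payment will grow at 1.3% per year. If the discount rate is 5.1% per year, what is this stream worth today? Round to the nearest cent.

Value at end of year 3: C₁ / (r − g) = £41,600.00 / (0.051 − 0.013) = £1,094,736.8421
Discount to today: PV = £1,094,736.8421 / (1 + 0.051)^3 = £1,094,736.8421 / 1.160936 = £942,978.05

£942978.05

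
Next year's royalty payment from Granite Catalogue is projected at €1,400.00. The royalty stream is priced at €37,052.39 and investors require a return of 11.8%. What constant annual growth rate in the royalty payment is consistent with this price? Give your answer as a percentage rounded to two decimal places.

P = D₁/(r−g) ⇒ g = r − D₁/P = 0.118 − €1,400.00/€37,052.39 = 0.080216

8.02%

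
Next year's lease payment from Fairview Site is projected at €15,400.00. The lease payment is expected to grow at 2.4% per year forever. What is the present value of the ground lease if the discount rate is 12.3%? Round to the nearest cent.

Growing perpetuity: P = D₁ / (r − g) = €15,400.0000 / (0.123 − 0.024) = €155,555.56

€155555.56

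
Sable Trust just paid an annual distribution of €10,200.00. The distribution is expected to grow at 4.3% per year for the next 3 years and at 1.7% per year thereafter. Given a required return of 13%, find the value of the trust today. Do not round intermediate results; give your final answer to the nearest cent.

€98312.55

D_1 = 10638.60000
D_2 = 11096.05980
D_3 = 11573.19037
Terminal value at year 3: TV = D_3×(1+g_2)/(r−g_2) = 11769.93461/0.113 = 104158.71334
P_0 = D_1/(1+r)^1 + D_2/(1+r)^2 + D_3/(1+r)^3 + TV/(1+r)^3
    = 9414.69027 + 8689.84243 + 8020.80146 + 72187.21318 = 98312.54735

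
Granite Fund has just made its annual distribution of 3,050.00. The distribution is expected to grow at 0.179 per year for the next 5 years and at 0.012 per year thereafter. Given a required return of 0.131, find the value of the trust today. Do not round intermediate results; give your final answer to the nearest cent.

D_1 = 3595.95000
D_2 = 4239.62505
D_3 = 4998.51793
D_4 = 5893.25264
D_5 = 6948.14487
Terminal value at year 5: TV = D_5×(1+g_2)/(r−g_2) = 7031.52261/0.119 = 59088.42526
P_0 = D_1/(1+r)^1 + D_2/(1+r)^2 + D_3/(1+r)^3 + D_4/(1+r)^4 + D_5/(1+r)^5 + TV/(1+r)^5
    = 3179.44297 + 3314.37954 + 3455.04287 + 3601.67598 + 3754.53226 + 31929.29955 = 49234.37317

49234.37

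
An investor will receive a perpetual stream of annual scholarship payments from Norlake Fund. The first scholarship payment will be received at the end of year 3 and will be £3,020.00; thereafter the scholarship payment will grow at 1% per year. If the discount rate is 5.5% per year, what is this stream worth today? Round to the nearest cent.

Value at end of year 2: C₁ / (r − g) = £3,020.00 / (0.055 − 0.01) = £67,111.1111
Discount to today: PV = £67,111.1111 / (1 + 0.055)^2 = £67,111.1111 / 1.113025 = £60,296.14

£60296.14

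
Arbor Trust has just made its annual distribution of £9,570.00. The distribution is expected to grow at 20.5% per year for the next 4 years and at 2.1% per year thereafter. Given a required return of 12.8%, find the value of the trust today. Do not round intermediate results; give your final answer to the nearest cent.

D_1 = 11531.85000
D_2 = 13895.87925
D_3 = 16744.53450
D_4 = 20177.16407
Terminal value at year 4: TV = D_4×(1+g_2)/(r−g_2) = 20600.88451/0.107 = 192531.63097
P_0 = D_1/(1+r)^1 + D_2/(1+r)^2 + D_3/(1+r)^3 + D_4/(1+r)^4 + TV/(1+r)^4
    = 10223.27128 + 10921.13643 + 11666.63953 + 12463.03248 + 118922.95478 = 164197.03450

£164197.03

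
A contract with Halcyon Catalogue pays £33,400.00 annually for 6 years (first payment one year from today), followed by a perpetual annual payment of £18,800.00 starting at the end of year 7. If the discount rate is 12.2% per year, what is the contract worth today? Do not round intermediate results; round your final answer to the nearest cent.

PV of 6-year annuity: £33,400.00 × [1 − (1+0.122)^−6] / 0.122 = 136546.67506
Perpetuity value at year 6: £18,800.00 / 0.122 = 154098.36066
PV of perpetuity: 154098.36066 / (1+0.122)^6 = 77239.75314
Total PV = 136546.67506 + 77239.75314 = 213786.42820

£213786.43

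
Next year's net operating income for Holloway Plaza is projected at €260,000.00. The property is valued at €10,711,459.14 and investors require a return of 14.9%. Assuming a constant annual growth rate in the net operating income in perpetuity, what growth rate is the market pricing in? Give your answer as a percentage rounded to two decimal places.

12.47%

P = D₁/(r−g) ⇒ g = r − D₁/P = 0.149 − €260,000.00/€10,711,459.14 = 0.124727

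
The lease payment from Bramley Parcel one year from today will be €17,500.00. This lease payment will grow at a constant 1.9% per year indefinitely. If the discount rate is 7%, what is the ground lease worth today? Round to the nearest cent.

€343137.25

Growing perpetuity: P = D₁ / (r − g) = €17,500.0000 / (0.07 − 0.019) = €343,137.25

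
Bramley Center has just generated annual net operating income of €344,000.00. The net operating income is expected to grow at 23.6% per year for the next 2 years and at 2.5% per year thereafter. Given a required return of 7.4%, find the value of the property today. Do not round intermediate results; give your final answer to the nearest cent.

€10381967.85

D_1 = 425184.00000
D_2 = 525527.42400
Terminal value at year 2: TV = D_2×(1+g_2)/(r−g_2) = 538665.60960/0.049 = 10993175.70612
P_0 = D_1/(1+r)^1 + D_2/(1+r)^2 + TV/(1+r)^2
    = 395888.26816 + 455603.25833 + 9530476.32211 = 10381967.84859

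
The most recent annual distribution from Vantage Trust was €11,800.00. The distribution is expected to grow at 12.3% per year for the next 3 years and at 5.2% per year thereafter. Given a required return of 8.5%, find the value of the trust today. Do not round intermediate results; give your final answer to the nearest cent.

D_1 = 13251.40000
D_2 = 14881.32220
D_3 = 16711.72483
Terminal value at year 3: TV = D_3×(1+g_2)/(r−g_2) = 17580.73452/0.033 = 532749.53096
P_0 = D_1/(1+r)^1 + D_2/(1+r)^2 + D_3/(1+r)^3 + TV/(1+r)^3
    = 12213.27189 + 12641.01782 + 13083.74471 + 417093.92223 = 455031.95664

€455031.96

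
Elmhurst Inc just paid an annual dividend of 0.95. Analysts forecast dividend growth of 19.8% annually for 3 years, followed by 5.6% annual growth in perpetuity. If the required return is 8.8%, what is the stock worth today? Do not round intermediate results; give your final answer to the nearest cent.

D_1 = 1.13810
D_2 = 1.36344
D_3 = 1.63341
Terminal value at year 3: TV = D_3×(1+g_2)/(r−g_2) = 1.72488/0.032 = 53.90239
P_0 = D_1/(1+r)^1 + D_2/(1+r)^2 + D_3/(1+r)^3 + TV/(1+r)^3
    = 1.04605 + 1.15181 + 1.26826 + 41.85249 = 45.31860

45.32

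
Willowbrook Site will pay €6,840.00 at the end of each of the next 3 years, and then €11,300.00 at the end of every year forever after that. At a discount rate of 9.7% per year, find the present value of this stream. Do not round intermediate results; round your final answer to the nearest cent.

€105344.64

PV of 3-year annuity: €6,840.00 × [1 − (1+0.097)^−3] / 0.097 = 17100.30993
Perpetuity value at year 3: €11,300.00 / 0.097 = 116494.84536
PV of perpetuity: 116494.84536 / (1+0.097)^3 = 88244.33334
Total PV = 17100.30993 + 88244.33334 = 105344.64327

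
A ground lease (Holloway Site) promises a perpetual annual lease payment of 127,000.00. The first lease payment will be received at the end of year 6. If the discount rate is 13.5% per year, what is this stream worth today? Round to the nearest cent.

Value at end of year 5: C / r = 127,000.00 / 0.135 = 940,740.7407
Discount to today: PV = 940,740.7407 / (1 + 0.135)^5 = 940,740.7407 / 1.883559 = 499,448.42

499448.42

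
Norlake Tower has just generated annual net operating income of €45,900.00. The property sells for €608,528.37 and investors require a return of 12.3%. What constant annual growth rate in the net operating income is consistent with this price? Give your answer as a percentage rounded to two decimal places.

4.42%

P = D₀(1+g)/(r−g) ⇒ P(r−g) = D₀(1+g) ⇒ g(P+D₀) = P·r − D₀
g = (P·r − D₀)/(P + D₀) = (€608,528.37×0.123 − €45,900.00) / (€608,528.37 + €45,900.00) = 0.044236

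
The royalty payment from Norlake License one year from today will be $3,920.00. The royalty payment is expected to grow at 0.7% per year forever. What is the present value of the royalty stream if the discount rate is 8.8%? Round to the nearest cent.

Growing perpetuity: P = D₁ / (r − g) = $3,920.0000 / (0.088 − 0.007) = $48,395.06

$48395.06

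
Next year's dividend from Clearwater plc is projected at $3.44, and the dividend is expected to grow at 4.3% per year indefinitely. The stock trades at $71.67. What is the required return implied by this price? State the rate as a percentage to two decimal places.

9.10%

P = D₁/(r − g) ⇒ r = D₁/P + g = $3.4400/$71.67 + 0.043 = 0.047998 + 0.043 = 0.090998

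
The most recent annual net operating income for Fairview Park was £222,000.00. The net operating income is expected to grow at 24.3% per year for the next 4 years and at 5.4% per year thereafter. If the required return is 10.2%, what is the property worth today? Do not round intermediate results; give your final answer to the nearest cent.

D_1 = 275946.00000
D_2 = 343000.87800
D_3 = 426350.09135
D_4 = 529953.16355
Terminal value at year 4: TV = D_4×(1+g_2)/(r−g_2) = 558570.63438/0.048 = 11636888.21635
P_0 = D_1/(1+r)^1 + D_2/(1+r)^2 + D_3/(1+r)^3 + D_4/(1+r)^4 + TV/(1+r)^4
    = 250404.71869 + 282443.79795 + 318582.25122 + 359344.59008 + 7890608.29051 = 9101383.64845

£9101383.65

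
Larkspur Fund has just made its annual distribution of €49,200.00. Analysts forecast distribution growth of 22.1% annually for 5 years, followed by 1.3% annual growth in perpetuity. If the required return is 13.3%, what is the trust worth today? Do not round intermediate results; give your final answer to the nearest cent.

€913314.40

D_1 = 60073.20000
D_2 = 73349.37720
D_3 = 89559.58956
D_4 = 109352.25885
D_5 = 133519.10806
Terminal value at year 5: TV = D_5×(1+g_2)/(r−g_2) = 135254.85647/0.12 = 1127123.80388
P_0 = D_1/(1+r)^1 + D_2/(1+r)^2 + D_3/(1+r)^3 + D_4/(1+r)^4 + D_5/(1+r)^5 + TV/(1+r)^5
    = 53021.35922 + 57139.52305 + 61577.54425 + 66360.26614 + 71514.46157 + 603701.24639 = 913314.40061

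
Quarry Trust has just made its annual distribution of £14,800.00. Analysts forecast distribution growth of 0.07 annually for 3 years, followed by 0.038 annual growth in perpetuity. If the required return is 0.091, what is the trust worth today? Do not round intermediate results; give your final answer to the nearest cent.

D_1 = 15836.00000
D_2 = 16944.52000
D_3 = 18130.63640
Terminal value at year 3: TV = D_3×(1+g_2)/(r−g_2) = 18819.60058/0.053 = 355086.80346
P_0 = D_1/(1+r)^1 + D_2/(1+r)^2 + D_3/(1+r)^3 + TV/(1+r)^3
    = 14515.12374 + 14235.73089 + 13961.71591 + 273438.88886 = 316151.45940

£316151.46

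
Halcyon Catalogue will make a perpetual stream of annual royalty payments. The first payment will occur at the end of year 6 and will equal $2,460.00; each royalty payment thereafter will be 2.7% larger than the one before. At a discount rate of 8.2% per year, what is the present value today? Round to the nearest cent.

Value at end of year 5: C₁ / (r − g) = $2,460.00 / (0.082 − 0.027) = $44,727.2727
Discount to today: PV = $44,727.2727 / (1 + 0.082)^5 = $44,727.2727 / 1.482983 = $30,160.33

$30160.33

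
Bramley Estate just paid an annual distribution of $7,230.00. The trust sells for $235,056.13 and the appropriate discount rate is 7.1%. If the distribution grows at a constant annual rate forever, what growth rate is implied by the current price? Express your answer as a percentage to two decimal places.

3.90%

P = D₀(1+g)/(r−g) ⇒ P(r−g) = D₀(1+g) ⇒ g(P+D₀) = P·r − D₀
g = (P·r − D₀)/(P + D₀) = ($235,056.13×0.071 − $7,230.00) / ($235,056.13 + $7,230.00) = 0.039041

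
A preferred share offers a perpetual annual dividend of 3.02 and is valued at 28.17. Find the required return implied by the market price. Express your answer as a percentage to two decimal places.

P = C/r ⇒ r = C/P = 3.02/28.17 = 0.107206

10.72%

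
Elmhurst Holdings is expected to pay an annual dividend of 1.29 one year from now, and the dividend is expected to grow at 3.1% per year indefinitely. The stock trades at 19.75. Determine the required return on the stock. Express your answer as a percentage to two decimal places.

P = D₁/(r − g) ⇒ r = D₁/P + g = 1.2900/19.75 + 0.031 = 0.065316 + 0.031 = 0.096316

9.63%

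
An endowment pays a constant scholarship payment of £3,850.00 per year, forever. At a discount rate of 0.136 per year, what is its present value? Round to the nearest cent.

£28308.82

Level perpetuity: PV = C / r = £3,850.00 / 0.136 = £28,308.82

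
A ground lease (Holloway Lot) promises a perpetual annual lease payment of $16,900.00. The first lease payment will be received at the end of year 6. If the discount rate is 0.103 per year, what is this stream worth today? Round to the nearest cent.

Value at end of year 5: C / r = $16,900.00 / 0.103 = $164,077.6699
Discount to today: PV = $164,077.6699 / (1 + 0.103)^5 = $164,077.6699 / 1.632592 = $100,501.36

$100501.36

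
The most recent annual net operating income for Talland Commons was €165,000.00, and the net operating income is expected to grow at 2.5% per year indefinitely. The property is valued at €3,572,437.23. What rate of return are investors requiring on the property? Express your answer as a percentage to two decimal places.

D₁ = €165,000.00 × 1.025 = €169,125.0000
P = D₁/(r − g) ⇒ r = D₁/P + g = €169,125.0000/€3,572,437.23 + 0.025 = 0.047342 + 0.025 = 0.072342

7.23%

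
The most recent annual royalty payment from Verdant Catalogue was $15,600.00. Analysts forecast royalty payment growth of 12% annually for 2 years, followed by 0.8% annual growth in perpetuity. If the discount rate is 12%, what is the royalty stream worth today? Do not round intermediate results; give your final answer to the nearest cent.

$171600.00

D_1 = 17472.00000
D_2 = 19568.64000
Terminal value at year 2: TV = D_2×(1+g_2)/(r−g_2) = 19725.18912/0.112 = 176117.76000
P_0 = D_1/(1+r)^1 + D_2/(1+r)^2 + TV/(1+r)^2
    = 15600.00000 + 15600.00000 + 140400.00000 = 171600.00000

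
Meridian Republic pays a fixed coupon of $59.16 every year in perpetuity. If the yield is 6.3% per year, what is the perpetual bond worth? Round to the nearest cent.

Level perpetuity: PV = C / r = $59.16 / 0.063 = $939.05

$939.05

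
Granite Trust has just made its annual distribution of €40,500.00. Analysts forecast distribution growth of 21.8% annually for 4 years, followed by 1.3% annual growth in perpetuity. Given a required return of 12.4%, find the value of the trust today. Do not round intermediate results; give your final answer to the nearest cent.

D_1 = 49329.00000
D_2 = 60082.72200
D_3 = 73180.75540
D_4 = 89134.16007
Terminal value at year 4: TV = D_4×(1+g_2)/(r−g_2) = 90292.90415/0.111 = 813449.58697
P_0 = D_1/(1+r)^1 + D_2/(1+r)^2 + D_3/(1+r)^3 + D_4/(1+r)^4 + TV/(1+r)^4
    = 43887.01068 + 47557.27669 + 51534.48667 + 55844.31028 + 509642.21908 = 708465.30340

€708465.30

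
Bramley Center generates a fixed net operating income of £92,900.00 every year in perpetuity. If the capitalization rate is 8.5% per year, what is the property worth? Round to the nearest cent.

£1092941.18

Level perpetuity: PV = C / r = £92,900.00 / 0.085 = £1,092,941.18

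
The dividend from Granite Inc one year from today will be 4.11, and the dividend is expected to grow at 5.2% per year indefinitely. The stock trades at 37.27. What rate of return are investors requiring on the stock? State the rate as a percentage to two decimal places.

16.23%

P = D₁/(r − g) ⇒ r = D₁/P + g = 4.1100/37.27 + 0.052 = 0.110276 + 0.052 = 0.162276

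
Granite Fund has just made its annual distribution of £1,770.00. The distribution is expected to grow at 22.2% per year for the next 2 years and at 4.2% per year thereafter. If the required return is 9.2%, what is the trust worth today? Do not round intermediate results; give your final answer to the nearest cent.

£50389.37

D_1 = 2162.94000
D_2 = 2643.11268
Terminal value at year 2: TV = D_2×(1+g_2)/(r−g_2) = 2754.12341/0.05 = 55082.46825
P_0 = D_1/(1+r)^1 + D_2/(1+r)^2 + TV/(1+r)^2
    = 1980.71429 + 2216.51361 + 46192.14354 = 50389.37143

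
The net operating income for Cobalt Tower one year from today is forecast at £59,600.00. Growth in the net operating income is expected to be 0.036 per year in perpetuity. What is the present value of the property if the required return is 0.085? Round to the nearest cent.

£1216326.53

Growing perpetuity: P = D₁ / (r − g) = £59,600.0000 / (0.085 − 0.036) = £1,216,326.53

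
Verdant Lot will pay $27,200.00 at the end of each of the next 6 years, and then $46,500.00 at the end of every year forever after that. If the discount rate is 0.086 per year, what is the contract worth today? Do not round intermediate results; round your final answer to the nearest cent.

PV of 6-year annuity: $27,200.00 × [1 − (1+0.086)^−6] / 0.086 = 123485.96325
Perpetuity value at year 6: $46,500.00 / 0.086 = 540697.67442
PV of perpetuity: 540697.67442 / (1+0.086)^6 = 329591.15636
Total PV = 123485.96325 + 329591.15636 = 453077.11961

$453077.12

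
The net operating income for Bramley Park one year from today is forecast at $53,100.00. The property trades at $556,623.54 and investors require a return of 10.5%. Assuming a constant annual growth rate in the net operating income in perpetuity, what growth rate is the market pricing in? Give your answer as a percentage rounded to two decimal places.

P = D₁/(r−g) ⇒ g = r − D₁/P = 0.105 − $53,100.00/$556,623.54 = 0.009603

0.96%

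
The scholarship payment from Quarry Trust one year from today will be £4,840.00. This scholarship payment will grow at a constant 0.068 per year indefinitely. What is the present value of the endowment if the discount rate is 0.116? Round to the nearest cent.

Growing perpetuity: P = D₁ / (r − g) = £4,840.0000 / (0.116 − 0.068) = £100,833.33

£100833.33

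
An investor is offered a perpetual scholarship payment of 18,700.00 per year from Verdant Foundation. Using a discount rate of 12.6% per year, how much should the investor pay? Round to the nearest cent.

148412.70

Level perpetuity: PV = C / r = 18,700.00 / 0.126 = 148,412.70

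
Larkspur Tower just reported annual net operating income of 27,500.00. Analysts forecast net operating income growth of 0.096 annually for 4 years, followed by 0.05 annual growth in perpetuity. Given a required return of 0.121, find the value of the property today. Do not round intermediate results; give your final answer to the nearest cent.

D_1 = 30140.00000
D_2 = 33033.44000
D_3 = 36204.65024
D_4 = 39680.29666
Terminal value at year 4: TV = D_4×(1+g_2)/(r−g_2) = 41664.31150/0.071 = 586821.28868
P_0 = D_1/(1+r)^1 + D_2/(1+r)^2 + D_3/(1+r)^3 + D_4/(1+r)^4 + TV/(1+r)^4
    = 26886.70830 + 26287.09393 + 25700.85187 + 25127.68390 + 371606.59283 = 475608.93082

475608.93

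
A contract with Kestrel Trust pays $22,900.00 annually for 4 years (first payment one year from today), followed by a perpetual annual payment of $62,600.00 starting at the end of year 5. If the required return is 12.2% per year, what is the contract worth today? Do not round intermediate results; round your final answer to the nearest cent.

$393038.15

PV of 4-year annuity: $22,900.00 × [1 − (1+0.122)^−4] / 0.122 = 69263.32937
Perpetuity value at year 4: $62,600.00 / 0.122 = 513114.75410
PV of perpetuity: 513114.75410 / (1+0.122)^4 = 323774.82317
Total PV = 69263.32937 + 323774.82317 = 393038.15253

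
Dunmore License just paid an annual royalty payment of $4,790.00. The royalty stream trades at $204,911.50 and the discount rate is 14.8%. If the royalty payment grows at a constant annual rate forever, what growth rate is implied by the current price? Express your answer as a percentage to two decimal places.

P = D₀(1+g)/(r−g) ⇒ P(r−g) = D₀(1+g) ⇒ g(P+D₀) = P·r − D₀
g = (P·r − D₀)/(P + D₀) = ($204,911.50×0.148 − $4,790.00) / ($204,911.50 + $4,790.00) = 0.121777

12.18%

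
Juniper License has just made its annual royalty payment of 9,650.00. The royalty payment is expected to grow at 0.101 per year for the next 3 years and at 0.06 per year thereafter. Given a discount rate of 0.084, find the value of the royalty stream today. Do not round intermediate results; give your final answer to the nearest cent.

476444.24

D_1 = 10624.65000
D_2 = 11697.73965
D_3 = 12879.21135
Terminal value at year 3: TV = D_3×(1+g_2)/(r−g_2) = 13651.96404/0.024 = 568831.83483
P_0 = D_1/(1+r)^1 + D_2/(1+r)^2 + D_3/(1+r)^3 + TV/(1+r)^3
    = 9801.33764 + 9955.04865 + 10111.17026 + 446576.68669 = 476444.24325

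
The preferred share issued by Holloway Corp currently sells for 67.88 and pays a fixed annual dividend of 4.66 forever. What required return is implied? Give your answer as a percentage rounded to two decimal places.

6.87%

P = C/r ⇒ r = C/P = 4.66/67.88 = 0.068651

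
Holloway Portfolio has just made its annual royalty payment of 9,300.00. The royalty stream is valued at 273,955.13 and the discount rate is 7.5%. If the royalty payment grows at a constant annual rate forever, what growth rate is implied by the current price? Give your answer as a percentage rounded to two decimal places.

P = D₀(1+g)/(r−g) ⇒ P(r−g) = D₀(1+g) ⇒ g(P+D₀) = P·r − D₀
g = (P·r − D₀)/(P + D₀) = (273,955.13×0.075 − 9,300.00) / (273,955.13 + 9,300.00) = 0.039705

3.97%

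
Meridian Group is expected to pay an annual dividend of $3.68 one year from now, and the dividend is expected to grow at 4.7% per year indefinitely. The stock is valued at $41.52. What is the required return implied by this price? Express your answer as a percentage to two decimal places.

P = D₁/(r − g) ⇒ r = D₁/P + g = $3.6800/$41.52 + 0.047 = 0.088632 + 0.047 = 0.135632

13.56%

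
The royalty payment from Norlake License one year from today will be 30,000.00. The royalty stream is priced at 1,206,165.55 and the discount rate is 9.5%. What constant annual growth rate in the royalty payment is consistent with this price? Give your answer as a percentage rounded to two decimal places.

7.01%

P = D₁/(r−g) ⇒ g = r − D₁/P = 0.095 − 30,000.00/1,206,165.55 = 0.070128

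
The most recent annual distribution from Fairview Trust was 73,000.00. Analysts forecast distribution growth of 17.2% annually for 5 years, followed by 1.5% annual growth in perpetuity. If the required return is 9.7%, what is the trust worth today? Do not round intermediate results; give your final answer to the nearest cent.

1704755.66

D_1 = 85556.00000
D_2 = 100271.63200
D_3 = 117518.35270
D_4 = 137731.50937
D_5 = 161421.32898
Terminal value at year 5: TV = D_5×(1+g_2)/(r−g_2) = 163842.64892/0.082 = 1998081.08433
P_0 = D_1/(1+r)^1 + D_2/(1+r)^2 + D_3/(1+r)^3 + D_4/(1+r)^4 + D_5/(1+r)^5 + TV/(1+r)^5
    = 77990.88423 + 83322.98662 + 89019.63565 + 95105.75477 + 101607.97137 + 1257708.42613 = 1704755.65878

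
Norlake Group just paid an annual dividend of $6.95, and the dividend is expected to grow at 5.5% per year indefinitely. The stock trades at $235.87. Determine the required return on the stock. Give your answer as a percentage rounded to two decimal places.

D₁ = $6.95 × 1.055 = $7.3323
P = D₁/(r − g) ⇒ r = D₁/P + g = $7.3323/$235.87 + 0.055 = 0.031086 + 0.055 = 0.086086

8.61%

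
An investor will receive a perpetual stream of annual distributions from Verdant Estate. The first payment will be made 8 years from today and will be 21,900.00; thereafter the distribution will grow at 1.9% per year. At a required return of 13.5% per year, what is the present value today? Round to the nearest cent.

77806.36

Value at end of year 7: C₁ / (r − g) = 21,900.00 / (0.135 − 0.019) = 188,793.1034
Discount to today: PV = 188,793.1034 / (1 + 0.135)^7 = 188,793.1034 / 2.426448 = 77,806.36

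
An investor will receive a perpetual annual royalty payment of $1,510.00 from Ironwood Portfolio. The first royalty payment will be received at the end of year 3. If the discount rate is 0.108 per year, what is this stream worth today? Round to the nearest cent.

$11388.69

Value at end of year 2: C / r = $1,510.00 / 0.108 = $13,981.4815
Discount to today: PV = $13,981.4815 / (1 + 0.108)^2 = $13,981.4815 / 1.227664 = $11,388.69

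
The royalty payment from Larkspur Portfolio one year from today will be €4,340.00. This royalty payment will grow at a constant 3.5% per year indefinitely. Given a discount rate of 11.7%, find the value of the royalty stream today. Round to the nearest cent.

Growing perpetuity: P = D₁ / (r − g) = €4,340.0000 / (0.117 − 0.035) = €52,926.83

€52926.83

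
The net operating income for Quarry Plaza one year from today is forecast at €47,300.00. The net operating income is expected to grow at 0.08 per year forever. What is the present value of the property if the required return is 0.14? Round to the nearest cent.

€788333.33

Growing perpetuity: P = D₁ / (r − g) = €47,300.0000 / (0.14 − 0.08) = €788,333.33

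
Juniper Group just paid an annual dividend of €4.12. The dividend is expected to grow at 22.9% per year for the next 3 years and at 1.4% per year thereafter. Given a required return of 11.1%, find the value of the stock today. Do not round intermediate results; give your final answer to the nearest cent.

D_1 = 5.06348
D_2 = 6.22302
D_3 = 7.64809
Terminal value at year 3: TV = D_3×(1+g_2)/(r−g_2) = 7.75516/0.097 = 79.95011
P_0 = D_1/(1+r)^1 + D_2/(1+r)^2 + D_3/(1+r)^3 + TV/(1+r)^3
    = 4.55759 + 5.04165 + 5.57713 + 58.30112 = 73.47749

€73.48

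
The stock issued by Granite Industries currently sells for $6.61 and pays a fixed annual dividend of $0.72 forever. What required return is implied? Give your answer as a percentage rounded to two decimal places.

P = C/r ⇒ r = C/P = $0.72/$6.61 = 0.108926

10.89%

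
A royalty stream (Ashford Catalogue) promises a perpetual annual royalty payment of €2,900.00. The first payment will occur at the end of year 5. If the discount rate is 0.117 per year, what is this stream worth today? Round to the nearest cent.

€15922.07

Value at end of year 4: C / r = €2,900.00 / 0.117 = €24,786.3248
Discount to today: PV = €24,786.3248 / (1 + 0.117)^4 = €24,786.3248 / 1.556728 = €15,922.07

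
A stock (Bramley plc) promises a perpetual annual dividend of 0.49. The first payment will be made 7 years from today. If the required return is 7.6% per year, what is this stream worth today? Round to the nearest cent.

4.15

Value at end of year 6: C / r = 0.49 / 0.076 = 6.4474
Discount to today: PV = 6.4474 / (1 + 0.076)^6 = 6.4474 / 1.551935 = 4.15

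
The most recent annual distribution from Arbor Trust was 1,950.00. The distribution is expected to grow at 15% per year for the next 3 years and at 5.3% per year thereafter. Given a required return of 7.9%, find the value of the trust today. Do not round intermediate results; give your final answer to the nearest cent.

102267.62

D_1 = 2242.50000
D_2 = 2578.87500
D_3 = 2965.70625
Terminal value at year 3: TV = D_3×(1+g_2)/(r−g_2) = 3122.88868/0.026 = 120111.10312
P_0 = D_1/(1+r)^1 + D_2/(1+r)^2 + D_3/(1+r)^3 + TV/(1+r)^3
    = 2078.31325 + 2215.06973 + 2360.82502 + 95613.41314 = 102267.62114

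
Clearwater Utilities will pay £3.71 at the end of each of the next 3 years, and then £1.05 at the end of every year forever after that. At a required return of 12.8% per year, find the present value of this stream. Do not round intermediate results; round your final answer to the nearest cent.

£14.51

PV of 3-year annuity: £3.71 × [1 − (1+0.128)^−3] / 0.128 = 8.78971
Perpetuity value at year 3: £1.05 / 0.128 = 8.20312
PV of perpetuity: 8.20312 / (1+0.128)^3 = 5.71547
Total PV = 8.78971 + 5.71547 = 14.50518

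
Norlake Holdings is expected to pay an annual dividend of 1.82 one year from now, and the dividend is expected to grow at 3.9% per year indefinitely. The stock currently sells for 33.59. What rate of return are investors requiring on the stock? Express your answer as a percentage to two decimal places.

P = D₁/(r − g) ⇒ r = D₁/P + g = 1.8200/33.59 + 0.039 = 0.054183 + 0.039 = 0.093183

9.32%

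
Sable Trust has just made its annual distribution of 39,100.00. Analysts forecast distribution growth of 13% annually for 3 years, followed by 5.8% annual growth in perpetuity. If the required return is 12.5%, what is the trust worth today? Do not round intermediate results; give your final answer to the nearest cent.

D_1 = 44183.00000
D_2 = 49926.79000
D_3 = 56417.27270
Terminal value at year 3: TV = D_3×(1+g_2)/(r−g_2) = 59689.47452/0.067 = 890887.67935
P_0 = D_1/(1+r)^1 + D_2/(1+r)^2 + D_3/(1+r)^3 + TV/(1+r)^3
    = 39273.77778 + 39448.32790 + 39623.65380 + 625698.89140 = 744044.65088

744044.65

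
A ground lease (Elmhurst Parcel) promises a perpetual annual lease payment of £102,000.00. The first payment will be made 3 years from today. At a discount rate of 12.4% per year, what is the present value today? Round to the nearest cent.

Value at end of year 2: C / r = £102,000.00 / 0.124 = £822,580.6452
Discount to today: PV = £822,580.6452 / (1 + 0.124)^2 = £822,580.6452 / 1.263376 = £651,097.25

£651097.25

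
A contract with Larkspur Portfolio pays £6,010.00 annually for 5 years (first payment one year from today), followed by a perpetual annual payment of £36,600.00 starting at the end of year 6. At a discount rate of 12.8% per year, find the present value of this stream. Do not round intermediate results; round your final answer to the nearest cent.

PV of 5-year annuity: £6,010.00 × [1 − (1+0.128)^−5] / 0.128 = 21242.12288
Perpetuity value at year 5: £36,600.00 / 0.128 = 285937.50000
PV of perpetuity: 285937.50000 / (1+0.128)^5 = 156576.15266
Total PV = 21242.12288 + 156576.15266 = 177818.27554

£177818.28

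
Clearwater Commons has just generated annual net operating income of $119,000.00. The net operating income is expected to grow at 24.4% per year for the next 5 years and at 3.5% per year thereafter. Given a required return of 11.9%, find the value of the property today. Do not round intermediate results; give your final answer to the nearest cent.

$3316468.36

D_1 = 148036.00000
D_2 = 184156.78400
D_3 = 229091.03930
D_4 = 284989.25288
D_5 = 354526.63059
Terminal value at year 5: TV = D_5×(1+g_2)/(r−g_2) = 366935.06266/0.084 = 4368274.55546
P_0 = D_1/(1+r)^1 + D_2/(1+r)^2 + D_3/(1+r)^3 + D_4/(1+r)^4 + D_5/(1+r)^5 + TV/(1+r)^5
    = 132293.11886 + 147071.17056 + 163500.03233 + 181764.11101 + 202068.41295 + 2489771.51674 = 3316468.36245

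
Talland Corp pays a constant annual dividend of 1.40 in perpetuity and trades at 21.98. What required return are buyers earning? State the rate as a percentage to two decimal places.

P = C/r ⇒ r = C/P = 1.40/21.98 = 0.063694

6.37%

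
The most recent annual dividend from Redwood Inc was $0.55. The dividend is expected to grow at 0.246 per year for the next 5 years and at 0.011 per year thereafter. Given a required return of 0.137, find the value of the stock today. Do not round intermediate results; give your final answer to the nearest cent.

$10.62

D_1 = 0.68530
D_2 = 0.85388
D_3 = 1.06394
D_4 = 1.32567
D_5 = 1.65178
Terminal value at year 5: TV = D_5×(1+g_2)/(r−g_2) = 1.66995/0.126 = 13.25359
P_0 = D_1/(1+r)^1 + D_2/(1+r)^2 + D_3/(1+r)^3 + D_4/(1+r)^4 + D_5/(1+r)^5 + TV/(1+r)^5
    = 0.60273 + 0.66051 + 0.72383 + 0.79322 + 0.86926 + 6.97479 = 10.62433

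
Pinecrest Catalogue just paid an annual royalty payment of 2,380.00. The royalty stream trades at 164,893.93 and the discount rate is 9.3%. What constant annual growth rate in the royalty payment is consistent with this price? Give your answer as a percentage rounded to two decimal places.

P = D₀(1+g)/(r−g) ⇒ P(r−g) = D₀(1+g) ⇒ g(P+D₀) = P·r − D₀
g = (P·r − D₀)/(P + D₀) = (164,893.93×0.093 − 2,380.00) / (164,893.93 + 2,380.00) = 0.077449

7.74%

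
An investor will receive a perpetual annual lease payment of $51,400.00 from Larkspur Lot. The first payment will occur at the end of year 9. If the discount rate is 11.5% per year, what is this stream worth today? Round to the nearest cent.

Value at end of year 8: C / r = $51,400.00 / 0.115 = $446,956.5217
Discount to today: PV = $446,956.5217 / (1 + 0.115)^8 = $446,956.5217 / 2.388905 = $187,096.79

$187096.79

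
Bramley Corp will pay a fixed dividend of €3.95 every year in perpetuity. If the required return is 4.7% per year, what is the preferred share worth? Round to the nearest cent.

Level perpetuity: PV = C / r = €3.95 / 0.047 = €84.04

€84.04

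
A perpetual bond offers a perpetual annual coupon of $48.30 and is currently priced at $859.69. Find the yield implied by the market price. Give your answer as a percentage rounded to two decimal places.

5.62%

P = C/r ⇒ r = C/P = $48.30/$859.69 = 0.056183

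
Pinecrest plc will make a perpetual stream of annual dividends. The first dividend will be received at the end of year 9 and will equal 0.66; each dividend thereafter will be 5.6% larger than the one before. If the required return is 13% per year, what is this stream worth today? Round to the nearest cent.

Value at end of year 8: C₁ / (r − g) = 0.66 / (0.13 − 0.056) = 8.9189
Discount to today: PV = 8.9189 / (1 + 0.13)^8 = 8.9189 / 2.658444 = 3.35

3.35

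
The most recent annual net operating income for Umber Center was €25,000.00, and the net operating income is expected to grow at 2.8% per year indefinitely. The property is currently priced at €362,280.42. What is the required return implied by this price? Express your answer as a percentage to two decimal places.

D₁ = €25,000.00 × 1.028 = €25,700.0000
P = D₁/(r − g) ⇒ r = D₁/P + g = €25,700.0000/€362,280.42 + 0.028 = 0.070940 + 0.028 = 0.098940

9.89%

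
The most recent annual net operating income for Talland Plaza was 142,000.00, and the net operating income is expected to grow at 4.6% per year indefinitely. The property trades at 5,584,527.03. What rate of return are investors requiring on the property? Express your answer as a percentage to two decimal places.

D₁ = 142,000.00 × 1.046 = 148,532.0000
P = D₁/(r − g) ⇒ r = D₁/P + g = 148,532.0000/5,584,527.03 + 0.046 = 0.026597 + 0.046 = 0.072597

7.26%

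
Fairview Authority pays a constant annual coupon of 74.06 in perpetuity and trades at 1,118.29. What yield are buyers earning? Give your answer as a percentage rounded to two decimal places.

P = C/r ⇒ r = C/P = 74.06/1,118.29 = 0.066226

6.62%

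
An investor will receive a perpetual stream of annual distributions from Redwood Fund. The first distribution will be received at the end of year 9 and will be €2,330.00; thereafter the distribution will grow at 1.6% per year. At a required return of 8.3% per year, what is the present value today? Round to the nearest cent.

Value at end of year 8: C₁ / (r − g) = €2,330.00 / (0.083 − 0.016) = €34,776.1194
Discount to today: PV = €34,776.1194 / (1 + 0.083)^8 = €34,776.1194 / 1.892464 = €18,376.11

€18376.11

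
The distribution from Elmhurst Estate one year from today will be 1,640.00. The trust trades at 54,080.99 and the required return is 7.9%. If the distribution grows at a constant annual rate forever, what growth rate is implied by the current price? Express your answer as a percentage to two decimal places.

P = D₁/(r−g) ⇒ g = r − D₁/P = 0.079 − 1,640.00/54,080.99 = 0.048675

4.87%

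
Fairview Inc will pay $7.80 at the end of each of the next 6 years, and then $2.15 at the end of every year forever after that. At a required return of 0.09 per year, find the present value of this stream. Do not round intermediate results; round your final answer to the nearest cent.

$49.23

PV of 6-year annuity: $7.80 × [1 − (1+0.09)^−6] / 0.09 = 34.99017
Perpetuity value at year 6: $2.15 / 0.09 = 23.88889
PV of perpetuity: 23.88889 / (1+0.09)^6 = 14.24416
Total PV = 34.99017 + 14.24416 = 49.23433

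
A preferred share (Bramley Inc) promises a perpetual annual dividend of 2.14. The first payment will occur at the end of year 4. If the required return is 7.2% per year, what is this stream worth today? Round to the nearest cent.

Value at end of year 3: C / r = 2.14 / 0.072 = 29.7222
Discount to today: PV = 29.7222 / (1 + 0.072)^3 = 29.7222 / 1.231925 = 24.13

24.13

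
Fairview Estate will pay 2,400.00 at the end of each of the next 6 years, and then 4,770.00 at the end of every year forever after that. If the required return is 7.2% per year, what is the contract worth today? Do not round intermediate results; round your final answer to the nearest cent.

55022.71

PV of 6-year annuity: 2,400.00 × [1 − (1+0.072)^−6] / 0.072 = 11369.40423
Perpetuity value at year 6: 4,770.00 / 0.072 = 66250.00000
PV of perpetuity: 66250.00000 / (1+0.072)^6 = 43653.30909
Total PV = 11369.40423 + 43653.30909 = 55022.71332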